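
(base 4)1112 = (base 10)86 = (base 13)68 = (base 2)1010110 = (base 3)10012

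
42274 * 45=1902330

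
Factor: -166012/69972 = -1 * 3^(-1) * 11^2 * 17^(-1) = -121/51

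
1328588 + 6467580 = 7796168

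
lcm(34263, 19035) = 171315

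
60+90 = 150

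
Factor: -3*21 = -1*3^2*7^1 = -63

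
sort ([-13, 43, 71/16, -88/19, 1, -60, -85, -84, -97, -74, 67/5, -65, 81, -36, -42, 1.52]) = [-97, -85, -84, -74, -65, -60, -42, -36, -13, -88/19, 1, 1.52, 71/16, 67/5, 43, 81]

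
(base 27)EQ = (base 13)251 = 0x194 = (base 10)404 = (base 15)1BE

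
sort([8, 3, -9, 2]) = [-9, 2, 3, 8]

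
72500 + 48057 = 120557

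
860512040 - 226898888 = 633613152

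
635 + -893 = -258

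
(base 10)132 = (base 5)1012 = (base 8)204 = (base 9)156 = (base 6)340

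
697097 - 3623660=-2926563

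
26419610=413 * 63970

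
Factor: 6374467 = 11^1*579497^1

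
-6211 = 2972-9183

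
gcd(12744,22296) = 24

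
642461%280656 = 81149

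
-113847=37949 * (-3)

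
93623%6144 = 1463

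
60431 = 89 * 679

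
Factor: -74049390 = -1*2^1*3^5*5^1*31^1*983^1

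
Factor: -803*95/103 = -1*5^1*11^1*19^1*73^1*103^ (-1) = -76285/103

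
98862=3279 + 95583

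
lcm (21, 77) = 231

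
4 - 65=-61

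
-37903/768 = -49 - 271/768 ≈ -49.35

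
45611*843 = 38450073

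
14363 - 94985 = -80622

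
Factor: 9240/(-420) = -1 * 2^1 * 11^1 = -22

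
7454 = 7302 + 152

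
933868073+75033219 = 1008901292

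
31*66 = 2046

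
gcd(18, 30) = 6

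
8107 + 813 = 8920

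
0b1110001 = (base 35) 38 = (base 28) 41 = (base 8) 161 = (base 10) 113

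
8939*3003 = 26843817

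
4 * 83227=332908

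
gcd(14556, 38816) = 4852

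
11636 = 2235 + 9401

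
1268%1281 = 1268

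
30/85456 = 15/42728 ≈ 0.000351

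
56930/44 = 28465/22 ≈ 1293.86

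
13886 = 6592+7294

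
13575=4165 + 9410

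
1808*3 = 5424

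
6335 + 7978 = 14313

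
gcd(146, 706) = 2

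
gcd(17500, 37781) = 1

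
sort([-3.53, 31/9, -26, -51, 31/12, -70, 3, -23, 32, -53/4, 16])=[-70, -51, -26, -23, -53/4, -3.53, 31/12, 3, 31/9, 16, 32]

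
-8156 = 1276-9432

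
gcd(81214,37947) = 7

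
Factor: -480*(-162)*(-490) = -1*2^7*3^5*5^2*7^2 = -38102400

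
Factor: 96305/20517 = 3^(-1) * 5^1 * 7^(-1) * 11^1 * 17^1 * 103^1 * 977^(-1)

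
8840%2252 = 2084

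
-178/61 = -2 - 56/61 ≈ -2.92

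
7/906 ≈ 0.00773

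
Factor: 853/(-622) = -1*2^(-1)*311^(-1)*853^1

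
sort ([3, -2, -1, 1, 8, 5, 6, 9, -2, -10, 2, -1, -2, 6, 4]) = [-10, -2, -2, -2, -1, -1, 1, 2, 3, 4, 5, 6, 6, 8, 9]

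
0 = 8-8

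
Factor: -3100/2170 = -1*2^1*5^1*7^(-1) = -10/7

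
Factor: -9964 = -1*2^2*47^1*53^1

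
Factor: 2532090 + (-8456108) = -1 * 2^1 * 23^1 * 89^1 * 1447^1 = -5924018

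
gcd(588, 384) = 12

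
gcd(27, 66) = 3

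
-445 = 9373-9818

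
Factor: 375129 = 3^2*41681^1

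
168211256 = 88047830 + 80163426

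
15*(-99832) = -1497480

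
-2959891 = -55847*53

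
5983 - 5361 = 622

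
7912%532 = 464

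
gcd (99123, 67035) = 3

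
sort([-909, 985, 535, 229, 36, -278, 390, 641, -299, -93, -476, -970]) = [-970, -909, -476, -299, -278, -93, 36, 229, 390, 535, 641, 985]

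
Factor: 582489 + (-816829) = -1 * 2^2 * 5^1 * 11717^1 = -234340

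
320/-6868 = -80/1717 ≈ -0.0466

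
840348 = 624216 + 216132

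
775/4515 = 155/903≈0.172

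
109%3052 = 109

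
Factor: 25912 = 2^3 * 41^1 * 79^1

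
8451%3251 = 1949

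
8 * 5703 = 45624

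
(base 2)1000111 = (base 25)2l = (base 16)47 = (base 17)43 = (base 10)71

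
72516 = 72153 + 363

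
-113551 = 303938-417489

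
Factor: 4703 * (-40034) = -1 * 2^1 * 37^1 * 541^1 * 4703^1 = -188279902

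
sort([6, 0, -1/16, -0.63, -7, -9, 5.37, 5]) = [-9, -7, -0.63, -1/16, 0, 5, 5.37, 6]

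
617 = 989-372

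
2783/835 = 3+278/835 ≈ 3.33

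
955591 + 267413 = 1223004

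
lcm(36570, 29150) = 2011350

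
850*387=328950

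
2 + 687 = 689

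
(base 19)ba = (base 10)219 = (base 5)1334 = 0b11011011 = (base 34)6f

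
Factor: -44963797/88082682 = -1*2^(-1)*3^(-1)*109^(-1)*1123^1*40039^1*134683^(-1)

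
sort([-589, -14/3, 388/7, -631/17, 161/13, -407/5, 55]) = [-589, -407/5, -631/17, -14/3, 161/13, 55, 388/7]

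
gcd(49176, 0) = 49176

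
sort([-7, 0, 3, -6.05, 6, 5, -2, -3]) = [-7, -6.05, -3, -2, 0, 3, 5, 6]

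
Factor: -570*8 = -1*2^4*3^1*5^1*19^1 = -4560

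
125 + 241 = 366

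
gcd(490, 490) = 490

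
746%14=4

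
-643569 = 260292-903861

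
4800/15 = 320 = 320.00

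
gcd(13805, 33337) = 1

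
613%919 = 613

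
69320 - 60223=9097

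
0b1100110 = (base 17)60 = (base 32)36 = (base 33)33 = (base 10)102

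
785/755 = 157/151 ≈ 1.04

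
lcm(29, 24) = 696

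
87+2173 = 2260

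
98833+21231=120064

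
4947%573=363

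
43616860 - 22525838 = 21091022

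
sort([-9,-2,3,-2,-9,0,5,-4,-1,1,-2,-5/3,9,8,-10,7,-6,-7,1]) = [-10,-9,-9,-7,-6,-4,-2,-2,-2,-5/3,-1,0,1,1,3,5,7,8,9]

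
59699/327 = 182 + 185/327 ≈ 182.57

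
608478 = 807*754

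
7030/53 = 132 + 34/53 ≈ 132.64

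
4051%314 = 283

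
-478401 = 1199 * (-399) 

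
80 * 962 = 76960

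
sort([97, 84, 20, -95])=[-95, 20, 84, 97]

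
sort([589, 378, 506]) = [378, 506, 589]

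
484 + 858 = 1342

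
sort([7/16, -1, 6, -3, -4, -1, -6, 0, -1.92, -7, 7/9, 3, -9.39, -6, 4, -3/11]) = [-9.39, -7, -6, -6, -4, -3, -1.92, -1, -1, -3/11, 0, 7/16, 7/9, 3, 4, 6]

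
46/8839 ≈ 0.00520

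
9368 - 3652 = 5716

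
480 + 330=810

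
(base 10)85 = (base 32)2l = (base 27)34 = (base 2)1010101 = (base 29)2r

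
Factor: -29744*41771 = -1*2^4*11^1*13^2*41771^1 = -1242436624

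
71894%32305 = 7284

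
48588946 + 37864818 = 86453764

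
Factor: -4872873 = -1*3^1*19^1*53^1*1613^1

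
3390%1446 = 498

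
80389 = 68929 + 11460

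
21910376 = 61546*356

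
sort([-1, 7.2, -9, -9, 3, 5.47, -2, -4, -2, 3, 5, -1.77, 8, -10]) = [-10, -9, -9, -4, -2, -2, -1.77, -1, 3, 3, 5, 5.47, 7.2, 8]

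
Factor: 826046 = 2^1 * 13^1 * 31771^1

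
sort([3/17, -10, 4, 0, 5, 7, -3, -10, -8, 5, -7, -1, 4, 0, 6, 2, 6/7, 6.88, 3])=[-10, -10, -8, -7, -3, -1, 0, 0, 3/17, 6/7, 2, 3, 4, 4, 5, 5, 6, 6.88, 7]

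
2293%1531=762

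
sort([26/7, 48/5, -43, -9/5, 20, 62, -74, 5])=[-74, -43, -9/5, 26/7, 5, 48/5, 20, 62]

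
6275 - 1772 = 4503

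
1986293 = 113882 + 1872411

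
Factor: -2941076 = -1*2^2*53^1*13873^1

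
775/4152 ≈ 0.187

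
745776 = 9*82864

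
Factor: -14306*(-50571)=2^1*3^3*23^1*311^1*1873^1=723468726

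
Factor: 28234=2^1*19^1*743^1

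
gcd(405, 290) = 5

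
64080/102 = 10680/17 ≈ 628.24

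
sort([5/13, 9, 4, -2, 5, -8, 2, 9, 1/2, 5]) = [-8, -2, 5/13, 1/2, 2, 4, 5, 5, 9, 9]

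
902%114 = 104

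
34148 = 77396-43248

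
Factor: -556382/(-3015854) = 89^(-1) * 16943^(-1) * 278191^1 = 278191/1507927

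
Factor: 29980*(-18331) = -1*2^2*5^1*23^1*797^1*1499^1 = -549563380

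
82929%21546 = 18291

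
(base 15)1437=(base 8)10347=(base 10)4327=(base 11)3284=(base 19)bie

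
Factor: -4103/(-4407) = 3^(-1)*11^1*13^(-1)*113^(-1)*373^1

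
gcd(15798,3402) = 6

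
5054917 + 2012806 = 7067723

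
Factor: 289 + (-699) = -1 * 2^1 * 5^1 * 41^1 = -410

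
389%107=68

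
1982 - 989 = 993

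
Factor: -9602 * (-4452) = 2^3 * 3^1 * 7^1 * 53^1 * 4801^1 = 42748104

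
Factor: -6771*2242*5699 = -1*2^1*3^1*19^1*37^1*41^1*59^1*61^1*139^1 = -86514136818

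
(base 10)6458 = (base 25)a88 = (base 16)193a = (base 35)59i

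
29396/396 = 74 + 23/99 ≈ 74.23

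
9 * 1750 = 15750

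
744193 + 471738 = 1215931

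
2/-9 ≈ -0.222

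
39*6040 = 235560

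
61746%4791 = 4254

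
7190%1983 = 1241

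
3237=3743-506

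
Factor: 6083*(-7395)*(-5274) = 2^1*3^3*5^1*7^1*11^1*17^1*29^1*79^1*293^1 = 237244482090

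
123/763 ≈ 0.161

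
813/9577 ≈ 0.0849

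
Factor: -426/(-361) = 2^1 * 3^1 * 19^(-2) * 71^1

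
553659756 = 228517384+325142372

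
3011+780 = 3791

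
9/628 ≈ 0.0143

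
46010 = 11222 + 34788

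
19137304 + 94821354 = 113958658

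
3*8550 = 25650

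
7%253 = 7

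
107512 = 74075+33437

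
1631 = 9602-7971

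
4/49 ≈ 0.0816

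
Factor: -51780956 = -1 * 2^2 * 12945239^1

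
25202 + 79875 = 105077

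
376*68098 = 25604848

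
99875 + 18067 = 117942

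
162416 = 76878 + 85538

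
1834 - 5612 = -3778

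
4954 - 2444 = 2510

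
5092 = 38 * 134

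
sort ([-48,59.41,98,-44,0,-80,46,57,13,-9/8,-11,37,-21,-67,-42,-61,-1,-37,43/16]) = [-80,-67,-61,-48,-44,-42,-37,-21,-11,-9/8,-1,0,43/16,13,37,46,57,59.41,98]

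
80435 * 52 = 4182620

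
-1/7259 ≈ -0.000138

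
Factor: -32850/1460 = -1*2^(-1)*3^2*5^1 = -45/2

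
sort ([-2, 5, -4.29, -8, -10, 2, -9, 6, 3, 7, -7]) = [-10, -9, -8, -7, -4.29, -2, 2, 3, 5, 6, 7]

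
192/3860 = 48/965 ≈ 0.0497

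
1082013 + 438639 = 1520652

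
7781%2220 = 1121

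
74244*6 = 445464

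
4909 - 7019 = -2110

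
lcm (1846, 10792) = 140296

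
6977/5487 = 1 + 1490/5487 ≈ 1.27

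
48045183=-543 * (-88481)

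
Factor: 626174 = 2^1 * 313087^1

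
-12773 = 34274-47047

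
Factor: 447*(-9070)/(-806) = 3^1*5^1*13^(-1)*31^(-1)*149^1*907^1 = 2027145/403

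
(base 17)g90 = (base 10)4777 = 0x12a9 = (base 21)aha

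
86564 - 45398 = 41166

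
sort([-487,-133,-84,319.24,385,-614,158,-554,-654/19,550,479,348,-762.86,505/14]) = [-762.86,-614,-554,-487,-133,-84,-654/19,505/14,158,319.24,348,385,479,550]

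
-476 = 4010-4486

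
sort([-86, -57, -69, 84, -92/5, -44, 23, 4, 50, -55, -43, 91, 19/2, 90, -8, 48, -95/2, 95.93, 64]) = [-86, -69, -57, -55, -95/2, -44, -43, -92/5, -8, 4, 19/2, 23, 48, 50, 64, 84, 90, 91, 95.93]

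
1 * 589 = 589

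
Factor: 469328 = 2^4*29333^1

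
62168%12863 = 10716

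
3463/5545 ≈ 0.625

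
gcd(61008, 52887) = 3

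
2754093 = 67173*41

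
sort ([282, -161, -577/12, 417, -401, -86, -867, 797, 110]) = [-867, -401, -161, -86, -577/12, 110, 282, 417, 797]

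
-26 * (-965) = 25090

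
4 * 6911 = 27644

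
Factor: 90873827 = 11^1 * 19^1 * 434803^1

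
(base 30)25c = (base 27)2ii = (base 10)1962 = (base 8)3652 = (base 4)132222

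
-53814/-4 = 26907/2 = 13453.50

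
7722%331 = 109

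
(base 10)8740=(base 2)10001000100100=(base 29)abb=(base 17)1d42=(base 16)2224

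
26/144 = 13/72 ≈ 0.181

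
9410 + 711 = 10121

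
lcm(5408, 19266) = 308256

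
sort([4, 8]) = [4, 8]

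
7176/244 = 29 + 25/61 ≈ 29.41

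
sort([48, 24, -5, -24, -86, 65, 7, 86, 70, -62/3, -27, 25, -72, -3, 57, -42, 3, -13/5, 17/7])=[-86, -72, -42, -27, -24, -62/3, -5, -3, -13/5, 17/7, 3, 7, 24, 25, 48, 57, 65, 70, 86]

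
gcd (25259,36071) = 1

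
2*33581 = 67162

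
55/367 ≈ 0.150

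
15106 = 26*581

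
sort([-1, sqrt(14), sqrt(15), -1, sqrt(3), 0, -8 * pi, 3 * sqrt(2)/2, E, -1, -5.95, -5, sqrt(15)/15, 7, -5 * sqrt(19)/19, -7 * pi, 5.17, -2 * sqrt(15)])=[-8 * pi, -7 * pi, -2 * sqrt(15), -5.95, -5, -5 * sqrt(19)/19, -1, -1, -1, 0, sqrt(15)/15, sqrt(3), 3 * sqrt(2)/2, E, sqrt(14), sqrt(15), 5.17, 7]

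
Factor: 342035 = 5^1*67^1*1021^1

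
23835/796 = 29 + 751/796≈29.94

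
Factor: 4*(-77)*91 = -1*2^2*7^2*11^1*13^1 = -28028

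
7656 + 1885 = 9541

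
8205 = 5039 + 3166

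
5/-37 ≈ -0.135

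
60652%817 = 194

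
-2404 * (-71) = 170684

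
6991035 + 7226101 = 14217136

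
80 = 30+50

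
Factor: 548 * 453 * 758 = 2^3 * 3^1 * 137^1 * 151^1 * 379^1 = 188168952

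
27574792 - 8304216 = 19270576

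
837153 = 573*1461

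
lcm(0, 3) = 0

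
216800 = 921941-705141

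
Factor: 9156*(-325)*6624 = -1*2^7*3^3*5^2*7^1*13^1*23^1*109^1 = -19711036800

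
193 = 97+96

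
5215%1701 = 112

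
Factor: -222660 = -1*2^2*3^2*5^1*1237^1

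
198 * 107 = 21186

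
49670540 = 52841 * 940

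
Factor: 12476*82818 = 2^3*3^2*43^1*107^1*3119^1 = 1033237368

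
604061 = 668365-64304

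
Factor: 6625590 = 2^1 * 3^1 * 5^1 * 37^1 * 47^1 * 127^1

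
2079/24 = 693/8 ≈ 86.63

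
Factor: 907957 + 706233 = 2^1 * 5^1 * 151^1 * 1069^1 = 1614190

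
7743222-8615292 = -872070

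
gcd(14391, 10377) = 9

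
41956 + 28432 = 70388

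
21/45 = 7/15 ≈ 0.467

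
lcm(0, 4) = 0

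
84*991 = 83244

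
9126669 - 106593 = 9020076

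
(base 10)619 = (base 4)21223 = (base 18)1g7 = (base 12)437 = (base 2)1001101011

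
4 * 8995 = 35980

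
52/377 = 4/29 ≈ 0.138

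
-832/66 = -12 - 20/33 ≈ -12.61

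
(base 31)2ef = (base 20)5ib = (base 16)943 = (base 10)2371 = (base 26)3d5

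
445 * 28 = 12460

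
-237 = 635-872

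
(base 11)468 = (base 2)1000101110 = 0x22e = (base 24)n6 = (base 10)558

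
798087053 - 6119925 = 791967128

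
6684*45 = 300780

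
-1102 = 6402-7504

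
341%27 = 17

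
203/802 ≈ 0.253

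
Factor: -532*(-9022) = 2^3*7^1*13^1*19^1*347^1 = 4799704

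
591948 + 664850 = 1256798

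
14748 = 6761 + 7987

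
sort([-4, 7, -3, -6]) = [-6, -4, -3, 7]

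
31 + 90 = 121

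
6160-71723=-65563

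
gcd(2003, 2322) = 1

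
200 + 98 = 298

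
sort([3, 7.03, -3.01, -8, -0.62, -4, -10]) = [-10, -8, -4, -3.01, -0.62, 3, 7.03]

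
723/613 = 1 + 110/613 ≈ 1.18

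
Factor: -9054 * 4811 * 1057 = -1 * 2^1 * 3^2 * 7^1 * 17^1 * 151^1 * 283^1 * 503^1 = -46041645258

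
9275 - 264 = 9011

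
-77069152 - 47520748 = -124589900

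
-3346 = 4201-7547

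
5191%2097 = 997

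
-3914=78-3992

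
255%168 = 87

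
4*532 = 2128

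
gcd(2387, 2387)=2387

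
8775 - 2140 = 6635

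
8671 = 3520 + 5151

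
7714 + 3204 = 10918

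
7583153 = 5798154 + 1784999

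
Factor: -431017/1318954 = -1 * 2^(-1) * 7^(-1) * 13^(-1) * 7247^(-1) * 431017^1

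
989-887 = 102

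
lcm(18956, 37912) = 37912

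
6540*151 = 987540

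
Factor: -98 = -1*2^1*7^2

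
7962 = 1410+6552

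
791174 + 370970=1162144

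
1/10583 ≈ 0.0000945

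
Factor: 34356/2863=2^2*3^1=12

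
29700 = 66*450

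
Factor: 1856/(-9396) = -1 * 2^4 * 3^(-4) = -16/81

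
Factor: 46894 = 2^1*23447^1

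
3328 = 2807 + 521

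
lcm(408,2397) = 19176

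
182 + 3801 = 3983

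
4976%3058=1918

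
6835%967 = 66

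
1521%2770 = 1521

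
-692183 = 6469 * (-107)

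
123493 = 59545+63948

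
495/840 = 33/56 ≈ 0.589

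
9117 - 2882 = 6235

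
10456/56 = 186 + 5/7 ≈ 186.71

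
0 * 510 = 0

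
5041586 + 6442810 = 11484396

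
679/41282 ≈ 0.0164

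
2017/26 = 77+15/26 ≈ 77.58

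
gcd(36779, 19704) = 1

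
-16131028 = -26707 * 604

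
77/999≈0.0771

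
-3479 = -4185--706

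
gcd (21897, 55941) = 3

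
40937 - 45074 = -4137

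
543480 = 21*25880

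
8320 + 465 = 8785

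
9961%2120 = 1481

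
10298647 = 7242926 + 3055721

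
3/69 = 1/23 ≈ 0.0435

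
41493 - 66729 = -25236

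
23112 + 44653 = 67765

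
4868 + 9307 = 14175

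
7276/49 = 148+24/49 ≈ 148.49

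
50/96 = 25/48 ≈ 0.521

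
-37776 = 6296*(-6)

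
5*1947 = 9735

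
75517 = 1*75517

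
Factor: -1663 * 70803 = -1 * 3^2 * 1663^1 * 7867^1 = -117745389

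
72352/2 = 36176 = 36176.00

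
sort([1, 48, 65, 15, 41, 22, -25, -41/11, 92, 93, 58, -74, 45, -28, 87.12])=[-74, -28, -25, -41/11, 1, 15, 22, 41, 45, 48, 58, 65, 87.12, 92, 93]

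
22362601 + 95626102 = 117988703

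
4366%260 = 206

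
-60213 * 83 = -4997679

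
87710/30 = 8771/3 ≈ 2923.67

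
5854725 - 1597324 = 4257401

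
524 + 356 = 880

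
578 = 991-413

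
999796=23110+976686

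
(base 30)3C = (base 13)7B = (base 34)30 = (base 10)102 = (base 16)66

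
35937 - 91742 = -55805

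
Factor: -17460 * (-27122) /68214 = 2^2 * 3^1 * 5^1 * 71^1 * 97^1 * 191^1 * 11369^(-1) = 78925020/11369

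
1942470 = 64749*30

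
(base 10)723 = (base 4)23103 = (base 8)1323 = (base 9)883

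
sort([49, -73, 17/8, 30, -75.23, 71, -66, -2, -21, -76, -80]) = [-80, -76, -75.23, -73, -66, -21, -2, 17/8, 30, 49, 71]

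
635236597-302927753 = 332308844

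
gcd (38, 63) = 1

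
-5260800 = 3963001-9223801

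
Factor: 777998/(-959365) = -1 * 2^1 * 5^(-1) * 11^(-1) * 13^1 * 23^1 * 1301^1 * 17443^(-1) 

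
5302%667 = 633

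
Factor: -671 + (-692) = -1*29^1*47^1 = -1363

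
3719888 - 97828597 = -94108709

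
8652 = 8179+473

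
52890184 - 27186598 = 25703586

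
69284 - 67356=1928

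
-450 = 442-892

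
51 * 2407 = 122757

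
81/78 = 1+1/26 ≈ 1.04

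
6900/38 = 3450/19 ≈ 181.58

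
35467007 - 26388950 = 9078057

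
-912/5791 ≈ -0.157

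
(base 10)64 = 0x40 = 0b1000000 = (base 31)22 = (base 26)2c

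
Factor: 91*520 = 2^3*5^1*7^1*13^2 = 47320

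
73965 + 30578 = 104543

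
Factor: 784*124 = 2^6*7^2*31^1 = 97216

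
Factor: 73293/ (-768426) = -1*2^ (-1)*11^1*89^ (-1)*1439^ (-1)*2221^1 = -24431/256142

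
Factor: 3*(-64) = -1*2^6*3^1 = -192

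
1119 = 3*373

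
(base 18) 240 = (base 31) n7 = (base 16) 2d0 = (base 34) l6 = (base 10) 720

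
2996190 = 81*36990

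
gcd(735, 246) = 3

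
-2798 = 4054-6852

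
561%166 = 63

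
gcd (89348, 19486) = 2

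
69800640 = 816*85540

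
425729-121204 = 304525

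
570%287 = 283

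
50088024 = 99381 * 504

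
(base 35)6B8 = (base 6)55503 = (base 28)9OF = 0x1E3F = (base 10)7743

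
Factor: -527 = -1 * 17^1 * 31^1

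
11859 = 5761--6098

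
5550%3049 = 2501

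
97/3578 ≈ 0.0271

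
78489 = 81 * 969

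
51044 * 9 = 459396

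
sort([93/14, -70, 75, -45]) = [-70, -45, 93/14, 75]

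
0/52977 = 0 = 0.00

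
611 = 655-44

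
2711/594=4 + 335/594 ≈ 4.56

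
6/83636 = 3/41818 ≈ 0.0000717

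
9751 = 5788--3963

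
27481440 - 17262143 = 10219297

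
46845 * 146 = 6839370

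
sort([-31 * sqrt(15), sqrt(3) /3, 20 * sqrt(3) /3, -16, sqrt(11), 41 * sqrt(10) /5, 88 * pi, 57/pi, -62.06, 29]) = [-31 * sqrt(15), -62.06, -16, sqrt(3) /3, sqrt(11), 20 * sqrt(3) /3, 57/pi, 41 * sqrt(10) /5, 29, 88 * pi]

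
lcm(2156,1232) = 8624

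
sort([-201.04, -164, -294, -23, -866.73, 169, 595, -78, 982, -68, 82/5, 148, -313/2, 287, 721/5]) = [-866.73, -294, -201.04, -164, -313/2, -78, -68, -23, 82/5, 721/5, 148, 169, 287, 595, 982]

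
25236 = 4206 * 6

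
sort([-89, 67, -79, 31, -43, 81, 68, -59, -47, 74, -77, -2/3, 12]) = [-89, -79, -77, -59, -47, -43, -2/3, 12, 31, 67, 68, 74, 81]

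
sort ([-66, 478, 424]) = [-66, 424, 478]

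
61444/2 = 30722 = 30722.00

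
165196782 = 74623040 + 90573742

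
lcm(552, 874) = 10488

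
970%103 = 43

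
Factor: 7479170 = 2^1*5^1*747917^1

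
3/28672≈0.000105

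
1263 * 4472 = 5648136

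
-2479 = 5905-8384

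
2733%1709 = 1024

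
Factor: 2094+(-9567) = -1 * 3^1 * 47^1 * 53^1 = -7473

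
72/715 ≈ 0.101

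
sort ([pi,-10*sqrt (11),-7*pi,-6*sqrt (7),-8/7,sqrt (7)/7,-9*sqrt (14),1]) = [-9*sqrt (14),-10*sqrt (11),-7*pi,-6*sqrt (7),-8/7,sqrt (7)/7,1,pi]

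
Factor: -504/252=-1*2^1=-2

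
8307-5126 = 3181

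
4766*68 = 324088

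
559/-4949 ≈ -0.113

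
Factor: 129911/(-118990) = -1*2^(-1)*5^(-1)*73^(-1)*797^1 = -797/730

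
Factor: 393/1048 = 2^(-3)*3^1 = 3/8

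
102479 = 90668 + 11811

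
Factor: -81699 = -1 * 3^1 * 113^1 * 241^1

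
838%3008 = 838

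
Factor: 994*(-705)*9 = -1*2^1*3^3*5^1*7^1*47^1*71^1 = -6306930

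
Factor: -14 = -1*2^1*7^1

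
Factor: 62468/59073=2^2*3^(-1)*23^1*29^(-1)=92/87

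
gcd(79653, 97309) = 1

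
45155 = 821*55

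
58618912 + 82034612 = 140653524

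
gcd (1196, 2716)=4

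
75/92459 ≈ 0.000811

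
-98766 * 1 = -98766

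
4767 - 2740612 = -2735845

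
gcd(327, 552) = 3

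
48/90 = 8/15 ≈ 0.533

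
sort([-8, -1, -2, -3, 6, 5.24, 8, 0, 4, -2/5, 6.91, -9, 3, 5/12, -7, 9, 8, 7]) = [-9, -8, -7, -3, -2, -1, -2/5, 0, 5/12, 3, 4, 5.24, 6, 6.91, 7, 8, 8, 9]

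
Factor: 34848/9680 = 2^1*3^2*5^(-1) = 18/5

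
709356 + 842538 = 1551894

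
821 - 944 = -123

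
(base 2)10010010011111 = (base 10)9375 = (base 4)2102133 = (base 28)bqn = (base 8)22237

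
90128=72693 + 17435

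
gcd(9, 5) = 1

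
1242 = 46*27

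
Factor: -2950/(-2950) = 1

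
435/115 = 87/23 ≈ 3.78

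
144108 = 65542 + 78566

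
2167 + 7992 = 10159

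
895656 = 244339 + 651317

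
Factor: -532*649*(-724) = 2^4*7^1*11^1*19^1*59^1*181^1 = 249974032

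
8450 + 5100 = 13550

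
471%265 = 206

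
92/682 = 46/341≈0.135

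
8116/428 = 2029/107 ≈ 18.96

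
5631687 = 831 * 6777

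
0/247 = 0 = 0.00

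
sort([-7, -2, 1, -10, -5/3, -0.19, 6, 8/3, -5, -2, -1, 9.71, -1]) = [-10, -7, -5, -2, -2, -5/3, -1, -1, -0.19, 1, 8/3, 6, 9.71]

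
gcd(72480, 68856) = 3624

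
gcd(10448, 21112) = 8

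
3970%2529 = 1441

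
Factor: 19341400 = 2^3*5^2*13^1*43^1*173^1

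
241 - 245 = -4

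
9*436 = 3924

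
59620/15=11924/3 ≈ 3974.67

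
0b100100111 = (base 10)295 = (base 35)8f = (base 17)106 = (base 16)127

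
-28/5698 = -2/407 ≈ -0.00491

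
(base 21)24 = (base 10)46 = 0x2e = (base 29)1h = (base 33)1d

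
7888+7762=15650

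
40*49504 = 1980160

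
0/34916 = 0 = 0.00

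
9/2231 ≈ 0.00403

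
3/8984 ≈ 0.000334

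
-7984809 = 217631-8202440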